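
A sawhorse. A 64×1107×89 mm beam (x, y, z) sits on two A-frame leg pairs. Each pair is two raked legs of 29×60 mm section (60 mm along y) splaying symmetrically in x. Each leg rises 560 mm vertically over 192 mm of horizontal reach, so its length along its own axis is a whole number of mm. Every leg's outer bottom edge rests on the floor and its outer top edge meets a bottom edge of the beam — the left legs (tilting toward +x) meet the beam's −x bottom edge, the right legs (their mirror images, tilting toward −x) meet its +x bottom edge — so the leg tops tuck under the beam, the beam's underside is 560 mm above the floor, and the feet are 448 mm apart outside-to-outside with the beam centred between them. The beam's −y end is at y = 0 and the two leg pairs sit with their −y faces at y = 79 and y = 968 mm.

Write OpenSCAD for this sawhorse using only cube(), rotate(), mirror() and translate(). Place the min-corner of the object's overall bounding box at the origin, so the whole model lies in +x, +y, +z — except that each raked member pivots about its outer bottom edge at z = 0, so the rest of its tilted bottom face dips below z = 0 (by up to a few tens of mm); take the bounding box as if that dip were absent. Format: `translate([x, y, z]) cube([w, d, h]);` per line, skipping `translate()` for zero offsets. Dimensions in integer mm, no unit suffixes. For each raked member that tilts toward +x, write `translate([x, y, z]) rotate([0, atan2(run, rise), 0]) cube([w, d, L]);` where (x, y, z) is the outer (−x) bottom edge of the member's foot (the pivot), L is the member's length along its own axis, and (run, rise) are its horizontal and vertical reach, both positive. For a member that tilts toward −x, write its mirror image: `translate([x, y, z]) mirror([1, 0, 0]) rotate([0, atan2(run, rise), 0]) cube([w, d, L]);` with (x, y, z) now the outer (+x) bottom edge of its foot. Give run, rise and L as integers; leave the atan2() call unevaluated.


translate([192, 0, 560]) cube([64, 1107, 89]);
translate([0, 79, 0]) rotate([0, atan2(192, 560), 0]) cube([29, 60, 592]);
translate([448, 79, 0]) mirror([1, 0, 0]) rotate([0, atan2(192, 560), 0]) cube([29, 60, 592]);
translate([0, 968, 0]) rotate([0, atan2(192, 560), 0]) cube([29, 60, 592]);
translate([448, 968, 0]) mirror([1, 0, 0]) rotate([0, atan2(192, 560), 0]) cube([29, 60, 592]);


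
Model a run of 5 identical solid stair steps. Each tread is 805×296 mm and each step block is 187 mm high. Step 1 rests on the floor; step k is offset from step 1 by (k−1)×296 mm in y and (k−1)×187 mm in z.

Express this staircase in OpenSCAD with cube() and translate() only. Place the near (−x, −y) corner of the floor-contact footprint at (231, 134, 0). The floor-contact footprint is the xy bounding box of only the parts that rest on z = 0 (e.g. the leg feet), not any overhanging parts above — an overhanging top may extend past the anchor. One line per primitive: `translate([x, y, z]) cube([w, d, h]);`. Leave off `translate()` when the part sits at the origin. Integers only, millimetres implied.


translate([231, 134, 0]) cube([805, 296, 187]);
translate([231, 430, 187]) cube([805, 296, 187]);
translate([231, 726, 374]) cube([805, 296, 187]);
translate([231, 1022, 561]) cube([805, 296, 187]);
translate([231, 1318, 748]) cube([805, 296, 187]);


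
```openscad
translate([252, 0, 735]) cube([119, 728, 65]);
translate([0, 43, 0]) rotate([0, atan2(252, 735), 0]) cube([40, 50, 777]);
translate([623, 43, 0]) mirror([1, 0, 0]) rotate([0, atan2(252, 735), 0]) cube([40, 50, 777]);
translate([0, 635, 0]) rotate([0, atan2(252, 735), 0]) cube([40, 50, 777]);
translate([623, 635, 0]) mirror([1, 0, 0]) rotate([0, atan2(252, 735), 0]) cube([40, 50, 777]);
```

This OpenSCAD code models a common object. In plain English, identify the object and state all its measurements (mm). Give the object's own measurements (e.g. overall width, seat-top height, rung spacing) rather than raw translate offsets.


A sawhorse. A 119×728×65 mm beam (x, y, z) sits on two A-frame leg pairs. Each pair is two raked legs of 40×50 mm section (50 mm along y) splaying symmetrically in x. Each leg rises 735 mm vertically over 252 mm of horizontal reach and is 777 mm long along its own axis. Every leg's outer bottom edge rests on the floor and its outer top edge meets a bottom edge of the beam — the left legs (tilting toward +x) meet the beam's −x bottom edge, the right legs (their mirror images, tilting toward −x) meet its +x bottom edge — so the leg tops tuck under the beam, the beam's underside is 735 mm above the floor, and the feet are 623 mm apart outside-to-outside with the beam centred between them. The two leg pairs are set in 43 mm from either end of the beam.


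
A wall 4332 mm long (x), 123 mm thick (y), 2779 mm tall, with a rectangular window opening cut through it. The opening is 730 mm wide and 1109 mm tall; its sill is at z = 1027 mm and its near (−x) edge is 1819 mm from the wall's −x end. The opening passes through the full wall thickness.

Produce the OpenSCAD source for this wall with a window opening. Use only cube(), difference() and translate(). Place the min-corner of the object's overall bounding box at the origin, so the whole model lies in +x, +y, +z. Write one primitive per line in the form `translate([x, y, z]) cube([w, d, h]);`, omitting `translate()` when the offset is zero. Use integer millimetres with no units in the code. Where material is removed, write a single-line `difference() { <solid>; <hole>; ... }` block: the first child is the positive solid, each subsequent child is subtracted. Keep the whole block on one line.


difference() { cube([4332, 123, 2779]); translate([1819, 0, 1027]) cube([730, 123, 1109]); }


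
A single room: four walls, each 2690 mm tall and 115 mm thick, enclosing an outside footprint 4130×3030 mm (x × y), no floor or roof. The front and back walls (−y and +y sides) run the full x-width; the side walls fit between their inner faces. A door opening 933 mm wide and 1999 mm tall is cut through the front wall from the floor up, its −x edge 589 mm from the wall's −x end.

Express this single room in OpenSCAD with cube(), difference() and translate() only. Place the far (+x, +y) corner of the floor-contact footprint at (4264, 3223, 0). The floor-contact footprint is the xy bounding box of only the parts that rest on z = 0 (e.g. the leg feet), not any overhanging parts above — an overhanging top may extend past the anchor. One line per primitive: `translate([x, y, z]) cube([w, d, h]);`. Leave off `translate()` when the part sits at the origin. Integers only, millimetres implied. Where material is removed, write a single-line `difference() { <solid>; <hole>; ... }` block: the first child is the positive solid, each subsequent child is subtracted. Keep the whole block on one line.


difference() { translate([134, 193, 0]) cube([4130, 115, 2690]); translate([723, 193, 0]) cube([933, 115, 1999]); }
translate([134, 3108, 0]) cube([4130, 115, 2690]);
translate([134, 308, 0]) cube([115, 2800, 2690]);
translate([4149, 308, 0]) cube([115, 2800, 2690]);


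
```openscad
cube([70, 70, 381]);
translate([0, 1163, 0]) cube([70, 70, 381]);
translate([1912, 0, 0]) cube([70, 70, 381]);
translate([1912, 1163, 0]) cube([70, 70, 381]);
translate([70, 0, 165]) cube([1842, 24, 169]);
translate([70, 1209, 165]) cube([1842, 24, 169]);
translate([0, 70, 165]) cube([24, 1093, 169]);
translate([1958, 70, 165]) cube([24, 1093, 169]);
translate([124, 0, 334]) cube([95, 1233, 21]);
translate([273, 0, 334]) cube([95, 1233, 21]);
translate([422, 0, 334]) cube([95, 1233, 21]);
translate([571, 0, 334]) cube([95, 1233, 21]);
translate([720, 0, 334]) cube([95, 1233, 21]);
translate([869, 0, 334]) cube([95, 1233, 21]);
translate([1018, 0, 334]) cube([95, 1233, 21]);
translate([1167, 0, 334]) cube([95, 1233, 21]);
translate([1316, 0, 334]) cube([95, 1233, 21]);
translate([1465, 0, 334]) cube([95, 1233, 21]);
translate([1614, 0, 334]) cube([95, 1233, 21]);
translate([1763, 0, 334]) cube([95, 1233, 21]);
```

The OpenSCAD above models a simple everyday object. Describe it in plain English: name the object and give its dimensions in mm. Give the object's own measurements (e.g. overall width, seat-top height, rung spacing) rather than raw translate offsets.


A bed frame 1982 mm long (x) by 1233 mm wide (y). Four 70×70 mm corner posts, 381 mm tall, at the corners of the footprint. Four rails of 24 mm thickness and 169 mm height run between adjacent posts with their undersides at z = 165 mm, their outer faces flush with the outside of the frame (the two x-running rails run between the posts' inner faces; the two y-running rails run between the posts' inner faces). 12 slats, each 95 mm wide (x) and 21 mm thick, lie across the top of the two x-running rails, running the full 1233 mm width of the frame in y; along x they sit between the end posts with a 54 mm gap after the −x posts and between neighbouring slats and before the +x posts.


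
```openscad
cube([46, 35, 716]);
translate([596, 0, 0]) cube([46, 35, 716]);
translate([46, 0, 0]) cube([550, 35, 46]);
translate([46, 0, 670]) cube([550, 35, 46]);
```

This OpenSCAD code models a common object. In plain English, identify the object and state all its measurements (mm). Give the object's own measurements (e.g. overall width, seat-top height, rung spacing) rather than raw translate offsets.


A rectangular picture frame lying in the x–z plane (depth along y). The opening is 550 mm wide (x) by 624 mm tall (z), surrounded by a border 46 mm wide on all four sides. The frame is 35 mm deep and is made of two full-height vertical stiles with two horizontal rails fitted between them.


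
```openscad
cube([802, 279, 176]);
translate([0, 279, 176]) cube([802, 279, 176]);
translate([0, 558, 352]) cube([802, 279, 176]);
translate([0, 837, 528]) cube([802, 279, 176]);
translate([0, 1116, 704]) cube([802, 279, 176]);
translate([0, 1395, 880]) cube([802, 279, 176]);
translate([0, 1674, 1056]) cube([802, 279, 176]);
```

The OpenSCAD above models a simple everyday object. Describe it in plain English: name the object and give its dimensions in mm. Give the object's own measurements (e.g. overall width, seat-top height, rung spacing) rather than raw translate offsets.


A straight staircase of 7 solid steps. Each step is 802 mm wide (x), 279 mm deep (y, the going) and 176 mm tall (the rise). The first step rests on the floor; each subsequent step sits one going further in +y and one rise higher in +z, directly behind and above the previous step with no overlap.


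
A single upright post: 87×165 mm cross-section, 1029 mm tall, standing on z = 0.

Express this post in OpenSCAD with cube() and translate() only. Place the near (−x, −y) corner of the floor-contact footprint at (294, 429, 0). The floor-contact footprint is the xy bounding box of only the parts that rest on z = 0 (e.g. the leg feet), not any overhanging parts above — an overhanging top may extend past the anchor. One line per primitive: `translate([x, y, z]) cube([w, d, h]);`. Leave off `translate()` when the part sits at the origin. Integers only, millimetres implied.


translate([294, 429, 0]) cube([87, 165, 1029]);


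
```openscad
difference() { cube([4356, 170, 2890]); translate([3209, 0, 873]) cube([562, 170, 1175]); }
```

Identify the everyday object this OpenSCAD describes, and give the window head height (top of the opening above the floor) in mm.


A wall with a window opening. The window head height is 2048 mm.

A wall with a rectangular opening subtracted — a window. Sill at z = 873, opening 1175 mm tall, so the head is at 873 + 1175 = 2048 mm.


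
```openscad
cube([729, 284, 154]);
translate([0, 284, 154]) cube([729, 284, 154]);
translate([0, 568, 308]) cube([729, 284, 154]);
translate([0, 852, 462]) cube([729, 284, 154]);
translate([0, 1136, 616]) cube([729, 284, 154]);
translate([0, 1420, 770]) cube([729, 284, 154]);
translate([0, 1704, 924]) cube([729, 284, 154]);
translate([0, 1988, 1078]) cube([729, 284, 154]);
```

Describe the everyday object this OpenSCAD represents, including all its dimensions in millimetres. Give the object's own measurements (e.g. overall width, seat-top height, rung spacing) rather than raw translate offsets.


A straight staircase of 8 solid steps. Each step is 729 mm wide (x), 284 mm deep (y, the going) and 154 mm tall (the rise). The first step rests on the floor; each subsequent step sits one going further in +y and one rise higher in +z, directly behind and above the previous step with no overlap.


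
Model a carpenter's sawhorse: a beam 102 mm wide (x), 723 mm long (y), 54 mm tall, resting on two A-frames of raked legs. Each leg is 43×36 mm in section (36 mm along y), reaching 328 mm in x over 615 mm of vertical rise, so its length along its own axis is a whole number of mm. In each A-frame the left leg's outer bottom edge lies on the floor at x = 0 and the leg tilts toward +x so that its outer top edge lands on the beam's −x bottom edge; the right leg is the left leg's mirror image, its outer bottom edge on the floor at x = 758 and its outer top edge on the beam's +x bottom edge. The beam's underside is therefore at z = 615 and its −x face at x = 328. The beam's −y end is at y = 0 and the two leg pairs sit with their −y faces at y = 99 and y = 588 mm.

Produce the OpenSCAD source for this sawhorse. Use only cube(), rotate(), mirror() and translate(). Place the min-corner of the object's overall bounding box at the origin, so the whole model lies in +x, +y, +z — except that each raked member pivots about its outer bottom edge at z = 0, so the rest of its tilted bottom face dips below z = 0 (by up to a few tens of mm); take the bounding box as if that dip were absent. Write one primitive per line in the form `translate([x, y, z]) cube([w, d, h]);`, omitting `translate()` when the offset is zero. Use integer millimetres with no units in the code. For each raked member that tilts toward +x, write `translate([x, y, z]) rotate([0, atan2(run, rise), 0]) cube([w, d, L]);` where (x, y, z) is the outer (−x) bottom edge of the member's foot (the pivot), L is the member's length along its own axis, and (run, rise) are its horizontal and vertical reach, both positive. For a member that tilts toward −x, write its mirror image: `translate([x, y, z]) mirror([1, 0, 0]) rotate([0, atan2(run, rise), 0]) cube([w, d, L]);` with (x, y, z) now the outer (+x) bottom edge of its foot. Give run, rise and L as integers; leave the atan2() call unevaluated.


translate([328, 0, 615]) cube([102, 723, 54]);
translate([0, 99, 0]) rotate([0, atan2(328, 615), 0]) cube([43, 36, 697]);
translate([758, 99, 0]) mirror([1, 0, 0]) rotate([0, atan2(328, 615), 0]) cube([43, 36, 697]);
translate([0, 588, 0]) rotate([0, atan2(328, 615), 0]) cube([43, 36, 697]);
translate([758, 588, 0]) mirror([1, 0, 0]) rotate([0, atan2(328, 615), 0]) cube([43, 36, 697]);


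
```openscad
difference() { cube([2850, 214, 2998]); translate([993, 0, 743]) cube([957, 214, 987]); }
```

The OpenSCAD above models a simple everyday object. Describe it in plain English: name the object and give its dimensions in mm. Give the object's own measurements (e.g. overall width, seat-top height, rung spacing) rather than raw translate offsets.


A wall 2850 mm long (x), 214 mm thick (y), 2998 mm tall, with a rectangular window opening cut through it. The opening is 957 mm wide and 987 mm tall; its sill is at z = 743 mm and its near (−x) edge is 993 mm from the wall's −x end. The opening passes through the full wall thickness.


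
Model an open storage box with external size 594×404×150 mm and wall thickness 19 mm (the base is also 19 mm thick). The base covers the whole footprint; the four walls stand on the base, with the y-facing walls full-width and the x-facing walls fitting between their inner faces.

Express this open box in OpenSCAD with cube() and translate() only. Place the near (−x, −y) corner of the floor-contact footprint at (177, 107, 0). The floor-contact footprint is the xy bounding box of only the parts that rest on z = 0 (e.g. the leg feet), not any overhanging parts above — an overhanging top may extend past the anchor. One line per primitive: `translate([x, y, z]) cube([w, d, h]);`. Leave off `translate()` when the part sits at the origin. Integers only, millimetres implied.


translate([177, 107, 0]) cube([594, 404, 19]);
translate([177, 107, 19]) cube([594, 19, 131]);
translate([177, 492, 19]) cube([594, 19, 131]);
translate([177, 126, 19]) cube([19, 366, 131]);
translate([752, 126, 19]) cube([19, 366, 131]);


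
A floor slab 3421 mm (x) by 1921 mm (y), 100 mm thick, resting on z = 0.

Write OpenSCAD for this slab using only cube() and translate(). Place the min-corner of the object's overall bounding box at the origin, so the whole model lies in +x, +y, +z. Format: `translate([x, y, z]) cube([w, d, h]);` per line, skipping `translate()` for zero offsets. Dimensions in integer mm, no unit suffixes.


cube([3421, 1921, 100]);


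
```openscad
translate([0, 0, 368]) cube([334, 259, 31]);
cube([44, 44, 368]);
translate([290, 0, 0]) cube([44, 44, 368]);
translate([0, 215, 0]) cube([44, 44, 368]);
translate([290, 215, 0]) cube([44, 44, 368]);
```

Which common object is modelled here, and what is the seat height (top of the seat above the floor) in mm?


A stool. The seat height is 399 mm.

A 334×259×31 slab at z = 368 on four corner posts — a stool. The seat top is 368 + 31 = 399 mm.


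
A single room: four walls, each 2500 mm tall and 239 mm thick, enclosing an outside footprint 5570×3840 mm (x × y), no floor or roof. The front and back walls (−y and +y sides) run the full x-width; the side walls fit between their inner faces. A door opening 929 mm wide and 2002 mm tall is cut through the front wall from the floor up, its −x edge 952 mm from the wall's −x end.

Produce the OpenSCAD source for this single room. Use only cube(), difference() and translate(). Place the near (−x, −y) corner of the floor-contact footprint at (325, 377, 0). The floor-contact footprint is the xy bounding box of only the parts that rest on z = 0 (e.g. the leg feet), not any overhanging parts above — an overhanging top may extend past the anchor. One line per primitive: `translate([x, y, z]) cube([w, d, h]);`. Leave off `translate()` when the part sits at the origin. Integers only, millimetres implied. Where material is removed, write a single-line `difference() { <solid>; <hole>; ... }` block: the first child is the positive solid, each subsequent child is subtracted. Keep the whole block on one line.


difference() { translate([325, 377, 0]) cube([5570, 239, 2500]); translate([1277, 377, 0]) cube([929, 239, 2002]); }
translate([325, 3978, 0]) cube([5570, 239, 2500]);
translate([325, 616, 0]) cube([239, 3362, 2500]);
translate([5656, 616, 0]) cube([239, 3362, 2500]);


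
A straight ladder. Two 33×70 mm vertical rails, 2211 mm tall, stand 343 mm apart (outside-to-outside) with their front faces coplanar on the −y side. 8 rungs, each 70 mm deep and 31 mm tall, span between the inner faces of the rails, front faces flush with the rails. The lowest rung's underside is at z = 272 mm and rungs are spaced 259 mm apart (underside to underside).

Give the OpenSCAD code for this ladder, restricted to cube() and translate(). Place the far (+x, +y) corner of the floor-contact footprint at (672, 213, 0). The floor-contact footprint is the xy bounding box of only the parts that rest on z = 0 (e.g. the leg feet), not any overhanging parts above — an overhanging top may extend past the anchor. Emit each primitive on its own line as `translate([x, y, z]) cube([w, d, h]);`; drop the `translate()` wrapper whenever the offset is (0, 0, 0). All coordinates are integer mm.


translate([329, 143, 0]) cube([33, 70, 2211]);
translate([639, 143, 0]) cube([33, 70, 2211]);
translate([362, 143, 272]) cube([277, 70, 31]);
translate([362, 143, 531]) cube([277, 70, 31]);
translate([362, 143, 790]) cube([277, 70, 31]);
translate([362, 143, 1049]) cube([277, 70, 31]);
translate([362, 143, 1308]) cube([277, 70, 31]);
translate([362, 143, 1567]) cube([277, 70, 31]);
translate([362, 143, 1826]) cube([277, 70, 31]);
translate([362, 143, 2085]) cube([277, 70, 31]);


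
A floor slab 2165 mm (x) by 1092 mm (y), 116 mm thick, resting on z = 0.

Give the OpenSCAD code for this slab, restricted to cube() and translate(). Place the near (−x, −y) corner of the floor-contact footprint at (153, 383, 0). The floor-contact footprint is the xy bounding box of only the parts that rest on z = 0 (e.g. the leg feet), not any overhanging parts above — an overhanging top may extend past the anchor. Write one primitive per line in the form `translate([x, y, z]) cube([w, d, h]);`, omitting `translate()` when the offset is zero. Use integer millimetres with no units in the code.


translate([153, 383, 0]) cube([2165, 1092, 116]);


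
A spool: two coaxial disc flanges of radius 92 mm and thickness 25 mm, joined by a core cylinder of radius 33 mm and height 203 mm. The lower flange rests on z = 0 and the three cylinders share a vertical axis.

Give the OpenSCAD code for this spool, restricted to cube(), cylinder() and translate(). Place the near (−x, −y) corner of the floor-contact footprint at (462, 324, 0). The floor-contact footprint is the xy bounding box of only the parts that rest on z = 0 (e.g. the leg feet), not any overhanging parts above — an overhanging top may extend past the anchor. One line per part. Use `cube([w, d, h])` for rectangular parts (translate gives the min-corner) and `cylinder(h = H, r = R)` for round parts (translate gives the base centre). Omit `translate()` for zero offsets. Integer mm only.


translate([554, 416, 0]) cylinder(h = 25, r = 92);
translate([554, 416, 25]) cylinder(h = 203, r = 33);
translate([554, 416, 228]) cylinder(h = 25, r = 92);


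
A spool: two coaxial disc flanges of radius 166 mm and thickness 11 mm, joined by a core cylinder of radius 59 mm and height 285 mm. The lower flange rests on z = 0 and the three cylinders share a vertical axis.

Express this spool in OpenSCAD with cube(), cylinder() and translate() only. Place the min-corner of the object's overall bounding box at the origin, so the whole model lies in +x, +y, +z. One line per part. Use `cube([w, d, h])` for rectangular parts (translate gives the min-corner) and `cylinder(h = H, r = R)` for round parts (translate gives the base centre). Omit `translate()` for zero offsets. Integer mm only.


translate([166, 166, 0]) cylinder(h = 11, r = 166);
translate([166, 166, 11]) cylinder(h = 285, r = 59);
translate([166, 166, 296]) cylinder(h = 11, r = 166);


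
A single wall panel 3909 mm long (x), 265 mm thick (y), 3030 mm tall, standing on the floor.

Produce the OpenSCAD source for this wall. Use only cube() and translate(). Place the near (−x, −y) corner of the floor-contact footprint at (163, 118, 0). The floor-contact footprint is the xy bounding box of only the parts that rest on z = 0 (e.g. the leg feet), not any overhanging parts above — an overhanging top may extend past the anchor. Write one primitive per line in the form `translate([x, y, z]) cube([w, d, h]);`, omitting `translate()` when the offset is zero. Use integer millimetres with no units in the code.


translate([163, 118, 0]) cube([3909, 265, 3030]);


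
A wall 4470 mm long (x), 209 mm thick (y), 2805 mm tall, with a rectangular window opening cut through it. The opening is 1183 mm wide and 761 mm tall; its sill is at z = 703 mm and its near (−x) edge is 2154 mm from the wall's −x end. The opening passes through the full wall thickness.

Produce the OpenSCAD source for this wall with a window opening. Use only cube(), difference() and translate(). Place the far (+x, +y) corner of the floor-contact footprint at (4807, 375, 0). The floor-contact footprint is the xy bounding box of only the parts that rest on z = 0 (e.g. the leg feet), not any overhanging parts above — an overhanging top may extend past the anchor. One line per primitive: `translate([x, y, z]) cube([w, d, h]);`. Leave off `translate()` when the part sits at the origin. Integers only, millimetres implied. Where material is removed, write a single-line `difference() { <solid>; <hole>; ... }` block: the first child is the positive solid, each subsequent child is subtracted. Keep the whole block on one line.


difference() { translate([337, 166, 0]) cube([4470, 209, 2805]); translate([2491, 166, 703]) cube([1183, 209, 761]); }


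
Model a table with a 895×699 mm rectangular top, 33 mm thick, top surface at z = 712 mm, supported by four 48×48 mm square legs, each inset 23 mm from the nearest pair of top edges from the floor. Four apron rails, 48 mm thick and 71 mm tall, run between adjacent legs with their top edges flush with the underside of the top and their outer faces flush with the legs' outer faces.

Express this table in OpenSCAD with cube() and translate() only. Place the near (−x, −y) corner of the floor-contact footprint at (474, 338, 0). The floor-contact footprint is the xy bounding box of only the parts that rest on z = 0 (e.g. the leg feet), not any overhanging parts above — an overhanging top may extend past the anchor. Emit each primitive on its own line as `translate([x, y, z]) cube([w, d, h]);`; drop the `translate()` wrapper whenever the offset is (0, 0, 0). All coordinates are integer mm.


// leg_h = 712 - 33 = 679
// apron z = 679 - 71 = 608
translate([451, 315, 679]) cube([895, 699, 33]);
translate([474, 338, 0]) cube([48, 48, 679]);
translate([1275, 338, 0]) cube([48, 48, 679]);
translate([474, 943, 0]) cube([48, 48, 679]);
translate([1275, 943, 0]) cube([48, 48, 679]);
translate([522, 338, 608]) cube([753, 48, 71]);
translate([522, 943, 608]) cube([753, 48, 71]);
translate([474, 386, 608]) cube([48, 557, 71]);
translate([1275, 386, 608]) cube([48, 557, 71]);


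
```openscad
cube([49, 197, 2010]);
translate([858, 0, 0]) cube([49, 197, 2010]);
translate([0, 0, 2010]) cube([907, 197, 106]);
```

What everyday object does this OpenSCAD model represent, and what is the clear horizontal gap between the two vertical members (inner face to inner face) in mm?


A door frame. The clear opening width is 809 mm.

Two 2010 mm tall posts with a header on top — a door frame. The left jamb is 49 mm wide at x = 0; the right jamb starts at x = 858. The clear opening is 858 − 49 = 809 mm.


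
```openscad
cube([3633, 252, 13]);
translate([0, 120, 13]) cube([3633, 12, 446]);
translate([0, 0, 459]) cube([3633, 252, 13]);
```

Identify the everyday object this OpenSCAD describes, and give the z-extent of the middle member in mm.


An I-beam. The web height is 446 mm.

Two wide flanges with a thin centred web — an I-beam. Overall 472 mm minus two 13 mm flanges gives a web of 472 − 2·13 = 446 mm.


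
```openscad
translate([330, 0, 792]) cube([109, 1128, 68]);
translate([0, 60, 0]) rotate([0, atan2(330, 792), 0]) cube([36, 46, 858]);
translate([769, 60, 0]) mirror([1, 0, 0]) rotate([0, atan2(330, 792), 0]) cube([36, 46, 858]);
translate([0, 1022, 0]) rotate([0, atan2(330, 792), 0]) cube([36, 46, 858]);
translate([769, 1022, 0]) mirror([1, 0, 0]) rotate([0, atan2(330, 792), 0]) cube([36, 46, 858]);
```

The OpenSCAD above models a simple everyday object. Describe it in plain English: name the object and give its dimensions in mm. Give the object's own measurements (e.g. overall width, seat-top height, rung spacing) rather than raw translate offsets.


A sawhorse. A 109×1128×68 mm beam (x, y, z) sits on two A-frame leg pairs. Each pair is two raked legs of 36×46 mm section (46 mm along y) splaying symmetrically in x. Each leg rises 792 mm vertically over 330 mm of horizontal reach and is 858 mm long along its own axis. Every leg's outer bottom edge rests on the floor and its outer top edge meets a bottom edge of the beam — the left legs (tilting toward +x) meet the beam's −x bottom edge, the right legs (their mirror images, tilting toward −x) meet its +x bottom edge — so the leg tops tuck under the beam, the beam's underside is 792 mm above the floor, and the feet are 769 mm apart outside-to-outside with the beam centred between them. The two leg pairs are set in 60 mm from either end of the beam.


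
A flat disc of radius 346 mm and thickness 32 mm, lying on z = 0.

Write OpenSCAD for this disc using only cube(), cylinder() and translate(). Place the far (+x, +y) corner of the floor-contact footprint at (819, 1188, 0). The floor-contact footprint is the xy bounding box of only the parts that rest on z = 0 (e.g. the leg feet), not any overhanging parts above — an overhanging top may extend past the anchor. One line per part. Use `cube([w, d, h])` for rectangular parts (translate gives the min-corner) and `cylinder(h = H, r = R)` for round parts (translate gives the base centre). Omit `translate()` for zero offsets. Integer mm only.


translate([473, 842, 0]) cylinder(h = 32, r = 346);


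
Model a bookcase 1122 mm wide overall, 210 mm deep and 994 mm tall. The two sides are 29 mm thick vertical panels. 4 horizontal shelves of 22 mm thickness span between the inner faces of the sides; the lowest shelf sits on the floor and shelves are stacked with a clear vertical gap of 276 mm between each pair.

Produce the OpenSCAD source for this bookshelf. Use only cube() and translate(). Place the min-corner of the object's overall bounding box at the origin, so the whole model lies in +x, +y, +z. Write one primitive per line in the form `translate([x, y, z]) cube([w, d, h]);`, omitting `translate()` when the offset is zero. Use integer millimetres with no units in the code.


cube([29, 210, 994]);
translate([1093, 0, 0]) cube([29, 210, 994]);
translate([29, 0, 0]) cube([1064, 210, 22]);
translate([29, 0, 298]) cube([1064, 210, 22]);
translate([29, 0, 596]) cube([1064, 210, 22]);
translate([29, 0, 894]) cube([1064, 210, 22]);


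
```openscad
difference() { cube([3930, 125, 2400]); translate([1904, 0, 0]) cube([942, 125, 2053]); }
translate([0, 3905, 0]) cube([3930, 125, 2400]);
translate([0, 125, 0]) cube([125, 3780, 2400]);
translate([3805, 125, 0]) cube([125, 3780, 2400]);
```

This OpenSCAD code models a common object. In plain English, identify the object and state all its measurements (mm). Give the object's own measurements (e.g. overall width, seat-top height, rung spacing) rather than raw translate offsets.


A single room: four walls, each 2400 mm tall and 125 mm thick, enclosing an outside footprint 3930×4030 mm (x × y), no floor or roof. The front and back walls (−y and +y sides) run the full x-width; the side walls fit between their inner faces. A door opening 942 mm wide and 2053 mm tall is cut through the front wall from the floor up, its −x edge 1904 mm from the wall's −x end.


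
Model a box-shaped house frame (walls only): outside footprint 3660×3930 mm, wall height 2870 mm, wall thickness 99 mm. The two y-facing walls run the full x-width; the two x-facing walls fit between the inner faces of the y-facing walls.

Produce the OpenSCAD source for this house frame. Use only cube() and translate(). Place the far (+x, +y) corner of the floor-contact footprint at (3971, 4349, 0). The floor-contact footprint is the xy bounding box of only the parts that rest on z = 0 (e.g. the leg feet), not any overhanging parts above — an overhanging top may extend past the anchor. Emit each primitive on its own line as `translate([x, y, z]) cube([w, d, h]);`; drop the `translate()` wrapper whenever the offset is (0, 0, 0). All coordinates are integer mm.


translate([311, 419, 0]) cube([3660, 99, 2870]);
translate([311, 4250, 0]) cube([3660, 99, 2870]);
translate([311, 518, 0]) cube([99, 3732, 2870]);
translate([3872, 518, 0]) cube([99, 3732, 2870]);


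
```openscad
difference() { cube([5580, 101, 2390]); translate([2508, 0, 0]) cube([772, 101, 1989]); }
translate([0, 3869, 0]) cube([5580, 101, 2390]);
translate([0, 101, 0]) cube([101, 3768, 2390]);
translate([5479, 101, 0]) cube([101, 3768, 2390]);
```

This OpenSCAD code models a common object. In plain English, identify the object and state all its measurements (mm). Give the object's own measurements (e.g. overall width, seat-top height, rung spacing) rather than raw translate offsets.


A single room: four walls, each 2390 mm tall and 101 mm thick, enclosing an outside footprint 5580×3970 mm (x × y), no floor or roof. The front and back walls (−y and +y sides) run the full x-width; the side walls fit between their inner faces. A door opening 772 mm wide and 1989 mm tall is cut through the front wall from the floor up, its −x edge 2508 mm from the wall's −x end.


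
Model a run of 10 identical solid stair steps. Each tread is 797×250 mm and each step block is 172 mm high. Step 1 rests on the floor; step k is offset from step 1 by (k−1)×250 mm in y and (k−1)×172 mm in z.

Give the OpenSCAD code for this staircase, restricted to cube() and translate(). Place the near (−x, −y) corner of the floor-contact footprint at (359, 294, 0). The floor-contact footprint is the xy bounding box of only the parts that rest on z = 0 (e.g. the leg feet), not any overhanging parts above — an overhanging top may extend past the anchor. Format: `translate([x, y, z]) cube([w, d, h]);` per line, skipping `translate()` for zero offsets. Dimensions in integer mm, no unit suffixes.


translate([359, 294, 0]) cube([797, 250, 172]);
translate([359, 544, 172]) cube([797, 250, 172]);
translate([359, 794, 344]) cube([797, 250, 172]);
translate([359, 1044, 516]) cube([797, 250, 172]);
translate([359, 1294, 688]) cube([797, 250, 172]);
translate([359, 1544, 860]) cube([797, 250, 172]);
translate([359, 1794, 1032]) cube([797, 250, 172]);
translate([359, 2044, 1204]) cube([797, 250, 172]);
translate([359, 2294, 1376]) cube([797, 250, 172]);
translate([359, 2544, 1548]) cube([797, 250, 172]);


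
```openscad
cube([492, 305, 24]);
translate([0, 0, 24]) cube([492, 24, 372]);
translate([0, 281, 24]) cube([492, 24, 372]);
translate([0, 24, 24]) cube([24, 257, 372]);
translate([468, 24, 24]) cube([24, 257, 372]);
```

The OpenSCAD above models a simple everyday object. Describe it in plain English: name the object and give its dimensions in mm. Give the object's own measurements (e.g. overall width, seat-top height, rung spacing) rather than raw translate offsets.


An open-topped rectangular box: outside dimensions 492×305×396 mm, with a uniform wall and base thickness of 24 mm. The base is a full 492×305 slab on the floor; four walls sit on top of the base. The front and back walls (the −y and +y sides) span the full width; the two side walls fit between them.


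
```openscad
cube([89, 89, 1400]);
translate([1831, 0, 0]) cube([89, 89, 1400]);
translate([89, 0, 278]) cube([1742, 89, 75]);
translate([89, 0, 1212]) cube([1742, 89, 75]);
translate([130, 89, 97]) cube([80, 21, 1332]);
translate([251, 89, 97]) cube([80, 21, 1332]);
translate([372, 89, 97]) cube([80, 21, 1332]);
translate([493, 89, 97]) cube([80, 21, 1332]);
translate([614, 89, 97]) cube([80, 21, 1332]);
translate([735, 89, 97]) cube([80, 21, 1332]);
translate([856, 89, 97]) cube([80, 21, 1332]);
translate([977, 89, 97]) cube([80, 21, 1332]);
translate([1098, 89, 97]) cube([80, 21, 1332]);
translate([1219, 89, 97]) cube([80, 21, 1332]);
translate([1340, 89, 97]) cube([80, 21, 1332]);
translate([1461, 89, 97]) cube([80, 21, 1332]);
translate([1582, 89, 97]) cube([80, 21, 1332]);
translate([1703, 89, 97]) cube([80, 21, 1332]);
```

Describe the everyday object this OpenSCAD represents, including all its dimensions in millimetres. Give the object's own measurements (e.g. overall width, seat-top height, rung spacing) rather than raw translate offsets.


A fence section. Two 89×89 mm posts, 1400 mm tall, stand on the floor with a clear span of 1742 mm between their inner faces. Two horizontal rails of 89×75 mm section span the gap between the posts with their undersides at z = 278 mm and z = 1212 mm, flush with the posts' −y face. 14 pickets, each 80 mm wide, 21 mm thick and 1332 mm tall, are fixed to the +y face of the rails with their bottoms at z = 97 mm, spaced across the span with a 41 mm gap after the −x post and between neighbouring pickets, with 48 mm left before the +x post.


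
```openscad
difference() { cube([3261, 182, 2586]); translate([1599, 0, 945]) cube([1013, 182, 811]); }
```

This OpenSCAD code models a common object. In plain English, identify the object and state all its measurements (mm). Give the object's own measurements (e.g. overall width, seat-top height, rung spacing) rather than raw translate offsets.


A wall 3261 mm long (x), 182 mm thick (y), 2586 mm tall, with a rectangular window opening cut through it. The opening is 1013 mm wide and 811 mm tall; its sill is at z = 945 mm and its near (−x) edge is 1599 mm from the wall's −x end. The opening passes through the full wall thickness.


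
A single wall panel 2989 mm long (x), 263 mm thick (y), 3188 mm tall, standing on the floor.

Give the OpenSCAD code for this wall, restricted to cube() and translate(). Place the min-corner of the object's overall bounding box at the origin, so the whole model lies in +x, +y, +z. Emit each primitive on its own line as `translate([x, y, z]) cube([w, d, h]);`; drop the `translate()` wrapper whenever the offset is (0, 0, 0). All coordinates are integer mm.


cube([2989, 263, 3188]);


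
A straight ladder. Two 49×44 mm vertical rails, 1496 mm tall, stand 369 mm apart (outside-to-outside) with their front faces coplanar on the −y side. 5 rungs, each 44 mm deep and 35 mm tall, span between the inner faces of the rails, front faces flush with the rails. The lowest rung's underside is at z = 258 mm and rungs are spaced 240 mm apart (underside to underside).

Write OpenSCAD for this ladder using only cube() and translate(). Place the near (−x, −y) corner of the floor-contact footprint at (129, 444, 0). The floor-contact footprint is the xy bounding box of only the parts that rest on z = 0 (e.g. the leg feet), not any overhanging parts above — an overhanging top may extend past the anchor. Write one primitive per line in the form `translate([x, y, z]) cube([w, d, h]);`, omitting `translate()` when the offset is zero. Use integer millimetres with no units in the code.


translate([129, 444, 0]) cube([49, 44, 1496]);
translate([449, 444, 0]) cube([49, 44, 1496]);
translate([178, 444, 258]) cube([271, 44, 35]);
translate([178, 444, 498]) cube([271, 44, 35]);
translate([178, 444, 738]) cube([271, 44, 35]);
translate([178, 444, 978]) cube([271, 44, 35]);
translate([178, 444, 1218]) cube([271, 44, 35]);


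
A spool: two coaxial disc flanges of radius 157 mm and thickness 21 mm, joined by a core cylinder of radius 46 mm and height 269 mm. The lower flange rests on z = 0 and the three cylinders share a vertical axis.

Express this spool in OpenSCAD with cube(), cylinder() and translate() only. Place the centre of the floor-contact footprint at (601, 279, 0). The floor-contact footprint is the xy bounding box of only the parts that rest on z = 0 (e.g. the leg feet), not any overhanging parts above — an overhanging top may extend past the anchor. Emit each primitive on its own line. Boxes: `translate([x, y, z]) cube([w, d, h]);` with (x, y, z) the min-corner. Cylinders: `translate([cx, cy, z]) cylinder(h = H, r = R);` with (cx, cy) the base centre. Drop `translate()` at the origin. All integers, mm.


translate([601, 279, 0]) cylinder(h = 21, r = 157);
translate([601, 279, 21]) cylinder(h = 269, r = 46);
translate([601, 279, 290]) cylinder(h = 21, r = 157);


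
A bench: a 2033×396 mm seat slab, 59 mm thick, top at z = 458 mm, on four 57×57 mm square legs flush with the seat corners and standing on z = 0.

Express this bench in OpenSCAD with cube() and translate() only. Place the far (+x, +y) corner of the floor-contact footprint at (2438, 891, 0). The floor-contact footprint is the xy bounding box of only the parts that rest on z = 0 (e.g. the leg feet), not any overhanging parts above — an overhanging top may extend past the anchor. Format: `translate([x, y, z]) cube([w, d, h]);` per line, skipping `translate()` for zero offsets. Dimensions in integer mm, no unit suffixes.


translate([405, 495, 399]) cube([2033, 396, 59]);
translate([405, 495, 0]) cube([57, 57, 399]);
translate([405, 834, 0]) cube([57, 57, 399]);
translate([2381, 495, 0]) cube([57, 57, 399]);
translate([2381, 834, 0]) cube([57, 57, 399]);
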